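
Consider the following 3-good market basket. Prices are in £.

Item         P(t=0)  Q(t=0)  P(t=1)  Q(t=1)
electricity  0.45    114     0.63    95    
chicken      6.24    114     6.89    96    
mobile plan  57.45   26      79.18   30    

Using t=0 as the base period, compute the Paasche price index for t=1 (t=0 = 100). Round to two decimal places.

130.92

Paasche price index uses current-period quantities as weights.
ΣP(t=1)·Q(t=1) = 0.63×95 + 6.89×96 + 79.18×30 = 59.85 + 661.44 + 2375.4 = 3096.69
ΣP(t=0)·Q(t=1) = 0.45×95 + 6.24×96 + 57.45×30 = 42.75 + 599.04 + 1723.5 = 2365.29
Index = 3096.69 / 2365.29 × 100 = 130.9222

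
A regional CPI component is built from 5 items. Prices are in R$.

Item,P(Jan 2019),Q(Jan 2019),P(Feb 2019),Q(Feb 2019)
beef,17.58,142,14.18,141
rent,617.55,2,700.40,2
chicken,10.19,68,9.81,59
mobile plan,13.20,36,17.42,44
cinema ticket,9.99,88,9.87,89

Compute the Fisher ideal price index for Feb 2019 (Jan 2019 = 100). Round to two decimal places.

Laspeyres component (base-period weights):
ΣP(Feb 2019)Q(Jan 2019) = 14.18×142 + 700.40×2 + 9.81×68 + 17.42×36 + 9.87×88 = 2013.56 + 1400.8 + 667.08 + 627.12 + 868.56 = 5577.12
ΣP(Jan 2019)Q(Jan 2019) = 17.58×142 + 617.55×2 + 10.19×68 + 13.20×36 + 9.99×88 = 2496.36 + 1235.1 + 692.92 + 475.2 + 879.12 = 5778.7
L = 5577.12 / 5778.7 × 100 = 96.5117
Paasche component (current-period weights):
ΣP(Feb 2019)Q(Feb 2019) = 14.18×141 + 700.40×2 + 9.81×59 + 17.42×44 + 9.87×89 = 1999.38 + 1400.8 + 578.79 + 766.48 + 878.43 = 5623.88
ΣP(Jan 2019)Q(Feb 2019) = 17.58×141 + 617.55×2 + 10.19×59 + 13.20×44 + 9.99×89 = 2478.78 + 1235.1 + 601.21 + 580.8 + 889.11 = 5785
P = 5623.88 / 5785 × 100 = 97.2149
Fisher = √(L × P) = √(96.5117 × 97.2149) = 96.8626

96.86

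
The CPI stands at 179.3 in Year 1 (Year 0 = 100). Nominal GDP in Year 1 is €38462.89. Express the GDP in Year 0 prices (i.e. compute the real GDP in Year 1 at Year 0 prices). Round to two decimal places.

Real = Nominal ÷ (Index/100) = 38462.89 ÷ (179.3/100)
     = 38462.89 ÷ 1.793 = 21451.6955

21451.70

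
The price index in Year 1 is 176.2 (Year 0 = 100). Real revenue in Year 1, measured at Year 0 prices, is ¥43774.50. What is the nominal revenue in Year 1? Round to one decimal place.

77130.7

Nominal = Real × (Index/100) = 43774.50 × (176.2/100)
        = 43774.50 × 1.762 = 77130.6690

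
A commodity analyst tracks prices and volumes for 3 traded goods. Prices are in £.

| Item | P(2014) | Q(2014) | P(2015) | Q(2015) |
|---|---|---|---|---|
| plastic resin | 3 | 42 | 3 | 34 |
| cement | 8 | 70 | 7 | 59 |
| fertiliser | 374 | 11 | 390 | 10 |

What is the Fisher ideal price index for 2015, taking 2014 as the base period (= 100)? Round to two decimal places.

102.27

Laspeyres component (base-period weights):
ΣP(2015)Q(2014) = 3×42 + 7×70 + 390×11 = 126 + 490 + 4290 = 4906
ΣP(2014)Q(2014) = 3×42 + 8×70 + 374×11 = 126 + 560 + 4114 = 4800
L = 4906 / 4800 × 100 = 102.2083
Paasche component (current-period weights):
ΣP(2015)Q(2015) = 3×34 + 7×59 + 390×10 = 102 + 413 + 3900 = 4415
ΣP(2014)Q(2015) = 3×34 + 8×59 + 374×10 = 102 + 472 + 3740 = 4314
P = 4415 / 4314 × 100 = 102.3412
Fisher = √(L × P) = √(102.2083 × 102.3412) = 102.2748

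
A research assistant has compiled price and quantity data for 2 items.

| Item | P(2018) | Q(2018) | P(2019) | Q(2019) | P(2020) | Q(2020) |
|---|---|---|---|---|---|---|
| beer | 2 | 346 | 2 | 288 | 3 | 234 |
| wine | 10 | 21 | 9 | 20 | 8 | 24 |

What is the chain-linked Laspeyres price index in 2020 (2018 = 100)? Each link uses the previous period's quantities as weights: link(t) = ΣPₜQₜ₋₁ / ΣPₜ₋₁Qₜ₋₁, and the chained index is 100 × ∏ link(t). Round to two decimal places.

Link 2018→2019:
ΣP(2019)Q(2018) = 2×346 + 9×21 = 692 + 189 = 881
ΣP(2018)Q(2018) = 2×346 + 10×21 = 692 + 210 = 902
link = 881/902 = 0.976718
Link 2019→2020:
ΣP(2020)Q(2019) = 3×288 + 8×20 = 864 + 160 = 1024
ΣP(2019)Q(2019) = 2×288 + 9×20 = 576 + 180 = 756
link = 1024/756 = 1.354497
Chained index = 100 × 0.976718 × 1.354497 = 132.2962

132.30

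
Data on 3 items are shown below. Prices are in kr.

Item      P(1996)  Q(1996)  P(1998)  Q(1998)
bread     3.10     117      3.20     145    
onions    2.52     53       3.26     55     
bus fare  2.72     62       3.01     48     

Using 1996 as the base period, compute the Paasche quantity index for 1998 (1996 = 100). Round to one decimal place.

Paasche quantity index uses current-period prices as weights.
ΣP(1998)·Q(1998) = 3.20×145 + 3.26×55 + 3.01×48 = 464 + 179.3 + 144.48 = 787.78
ΣP(1998)·Q(1996) = 3.20×117 + 3.26×53 + 3.01×62 = 374.4 + 172.78 + 186.62 = 733.8
Index = 787.78 / 733.8 × 100 = 107.3562

107.4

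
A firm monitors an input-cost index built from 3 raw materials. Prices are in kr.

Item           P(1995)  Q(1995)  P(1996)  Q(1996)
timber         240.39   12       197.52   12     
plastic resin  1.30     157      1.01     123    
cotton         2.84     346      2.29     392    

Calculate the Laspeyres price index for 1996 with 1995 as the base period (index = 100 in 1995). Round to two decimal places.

81.57

Laspeyres price index uses base-period quantities as weights.
ΣP(1996)·Q(1995) = 197.52×12 + 1.01×157 + 2.29×346 = 2370.24 + 158.57 + 792.34 = 3321.15
ΣP(1995)·Q(1995) = 240.39×12 + 1.30×157 + 2.84×346 = 2884.68 + 204.1 + 982.64 = 4071.42
Index = 3321.15 / 4071.42 × 100 = 81.5723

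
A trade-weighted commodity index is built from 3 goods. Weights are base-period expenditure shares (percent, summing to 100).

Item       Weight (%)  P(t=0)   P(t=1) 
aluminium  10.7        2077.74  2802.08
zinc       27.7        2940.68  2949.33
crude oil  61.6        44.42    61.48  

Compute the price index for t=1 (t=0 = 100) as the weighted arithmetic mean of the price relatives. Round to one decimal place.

127.5

aluminium: 10.7 × (2802.08/2077.74) = 10.7 × 1.348619 = 14.4302
zinc: 27.7 × (2949.33/2940.68) = 27.7 × 1.002941 = 27.7815
crude oil: 61.6 × (61.48/44.42) = 61.6 × 1.384061 = 85.2582
Index = Σ wᵢ·(p₁ᵢ/p₀ᵢ) = 14.4302 + 27.7815 + 85.2582 = 127.4699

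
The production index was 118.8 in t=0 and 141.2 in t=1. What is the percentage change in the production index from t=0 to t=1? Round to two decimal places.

18.86%

Change = (141.2 − 118.8) / 118.8 × 100
       = 22.4 / 118.8 × 100 = 18.8552%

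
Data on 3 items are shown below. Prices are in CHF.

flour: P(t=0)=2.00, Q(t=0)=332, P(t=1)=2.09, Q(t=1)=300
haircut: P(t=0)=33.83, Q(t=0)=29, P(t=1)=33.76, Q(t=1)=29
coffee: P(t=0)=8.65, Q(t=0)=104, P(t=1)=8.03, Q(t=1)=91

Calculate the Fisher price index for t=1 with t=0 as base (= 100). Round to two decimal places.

Laspeyres component (base-period weights):
ΣP(t=1)Q(t=0) = 2.09×332 + 33.76×29 + 8.03×104 = 693.88 + 979.04 + 835.12 = 2508.04
ΣP(t=0)Q(t=0) = 2.00×332 + 33.83×29 + 8.65×104 = 664 + 981.07 + 899.6 = 2544.67
L = 2508.04 / 2544.67 × 100 = 98.5605
Paasche component (current-period weights):
ΣP(t=1)Q(t=1) = 2.09×300 + 33.76×29 + 8.03×91 = 627 + 979.04 + 730.73 = 2336.77
ΣP(t=0)Q(t=1) = 2.00×300 + 33.83×29 + 8.65×91 = 600 + 981.07 + 787.15 = 2368.22
P = 2336.77 / 2368.22 × 100 = 98.6720
Fisher = √(L × P) = √(98.5605 × 98.6720) = 98.6162

98.62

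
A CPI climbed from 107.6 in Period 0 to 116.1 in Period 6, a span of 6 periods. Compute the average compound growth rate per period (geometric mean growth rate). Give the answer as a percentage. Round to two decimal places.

Growth factor = (116.1/107.6)^(1/6) = (1.078996)^(1/6) = 1.012753
Growth rate = 1.012753 − 1 = 0.012753 = 1.2753%

1.28%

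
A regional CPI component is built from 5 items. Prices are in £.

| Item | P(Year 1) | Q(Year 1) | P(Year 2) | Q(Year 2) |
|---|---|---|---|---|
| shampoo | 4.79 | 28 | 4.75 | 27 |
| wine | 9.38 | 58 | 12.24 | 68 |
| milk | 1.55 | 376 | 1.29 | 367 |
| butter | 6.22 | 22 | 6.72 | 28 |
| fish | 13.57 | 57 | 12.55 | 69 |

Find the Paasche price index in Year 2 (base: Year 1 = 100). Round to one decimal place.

Paasche price index uses current-period quantities as weights.
ΣP(Year 2)·Q(Year 2) = 4.75×27 + 12.24×68 + 1.29×367 + 6.72×28 + 12.55×69 = 128.25 + 832.32 + 473.43 + 188.16 + 865.95 = 2488.11
ΣP(Year 1)·Q(Year 2) = 4.79×27 + 9.38×68 + 1.55×367 + 6.22×28 + 13.57×69 = 129.33 + 637.84 + 568.85 + 174.16 + 936.33 = 2446.51
Index = 2488.11 / 2446.51 × 100 = 101.7004

101.7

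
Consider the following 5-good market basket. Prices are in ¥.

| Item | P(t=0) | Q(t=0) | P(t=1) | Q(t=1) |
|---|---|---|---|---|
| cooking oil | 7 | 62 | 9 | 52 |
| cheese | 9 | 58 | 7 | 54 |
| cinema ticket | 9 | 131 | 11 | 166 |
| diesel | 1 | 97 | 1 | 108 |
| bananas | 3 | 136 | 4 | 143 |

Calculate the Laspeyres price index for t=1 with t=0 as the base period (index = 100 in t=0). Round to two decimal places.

Laspeyres price index uses base-period quantities as weights.
ΣP(t=1)·Q(t=0) = 9×62 + 7×58 + 11×131 + 1×97 + 4×136 = 558 + 406 + 1441 + 97 + 544 = 3046
ΣP(t=0)·Q(t=0) = 7×62 + 9×58 + 9×131 + 1×97 + 3×136 = 434 + 522 + 1179 + 97 + 408 = 2640
Index = 3046 / 2640 × 100 = 115.3788

115.38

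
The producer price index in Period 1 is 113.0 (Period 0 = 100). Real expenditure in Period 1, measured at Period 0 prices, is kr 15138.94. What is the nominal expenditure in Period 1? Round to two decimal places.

17107.00

Nominal = Real × (Index/100) = 15138.94 × (113.0/100)
        = 15138.94 × 1.130 = 17107.0022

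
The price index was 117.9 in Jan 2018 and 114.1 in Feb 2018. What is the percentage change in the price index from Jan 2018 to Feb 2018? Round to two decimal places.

Change = (114.1 − 117.9) / 117.9 × 100
       = -3.8 / 117.9 × 100 = -3.2231%

-3.22%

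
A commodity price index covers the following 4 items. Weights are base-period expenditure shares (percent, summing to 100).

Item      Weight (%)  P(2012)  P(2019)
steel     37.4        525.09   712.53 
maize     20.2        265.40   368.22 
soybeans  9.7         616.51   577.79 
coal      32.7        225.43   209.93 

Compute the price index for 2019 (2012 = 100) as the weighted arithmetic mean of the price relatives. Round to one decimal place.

118.3

steel: 37.4 × (712.53/525.09) = 37.4 × 1.356967 = 50.7506
maize: 20.2 × (368.22/265.40) = 20.2 × 1.387415 = 28.0258
soybeans: 9.7 × (577.79/616.51) = 9.7 × 0.937195 = 9.0908
coal: 32.7 × (209.93/225.43) = 32.7 × 0.931243 = 30.4516
Index = Σ wᵢ·(p₁ᵢ/p₀ᵢ) = 50.7506 + 28.0258 + 9.0908 + 30.4516 = 118.3188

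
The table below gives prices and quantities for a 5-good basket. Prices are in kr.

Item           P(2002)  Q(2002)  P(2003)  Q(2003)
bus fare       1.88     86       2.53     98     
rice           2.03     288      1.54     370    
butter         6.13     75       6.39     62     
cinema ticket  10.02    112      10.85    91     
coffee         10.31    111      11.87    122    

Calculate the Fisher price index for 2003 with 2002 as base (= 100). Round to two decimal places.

105.24

Laspeyres component (base-period weights):
ΣP(2003)Q(2002) = 2.53×86 + 1.54×288 + 6.39×75 + 10.85×112 + 11.87×111 = 217.58 + 443.52 + 479.25 + 1215.2 + 1317.57 = 3673.12
ΣP(2002)Q(2002) = 1.88×86 + 2.03×288 + 6.13×75 + 10.02×112 + 10.31×111 = 161.68 + 584.64 + 459.75 + 1122.24 + 1144.41 = 3472.72
L = 3673.12 / 3472.72 × 100 = 105.7707
Paasche component (current-period weights):
ΣP(2003)Q(2003) = 2.53×98 + 1.54×370 + 6.39×62 + 10.85×91 + 11.87×122 = 247.94 + 569.8 + 396.18 + 987.35 + 1448.14 = 3649.41
ΣP(2002)Q(2003) = 1.88×98 + 2.03×370 + 6.13×62 + 10.02×91 + 10.31×122 = 184.24 + 751.1 + 380.06 + 911.82 + 1257.82 = 3485.04
P = 3649.41 / 3485.04 × 100 = 104.7164
Fisher = √(L × P) = √(105.7707 × 104.7164) = 105.2422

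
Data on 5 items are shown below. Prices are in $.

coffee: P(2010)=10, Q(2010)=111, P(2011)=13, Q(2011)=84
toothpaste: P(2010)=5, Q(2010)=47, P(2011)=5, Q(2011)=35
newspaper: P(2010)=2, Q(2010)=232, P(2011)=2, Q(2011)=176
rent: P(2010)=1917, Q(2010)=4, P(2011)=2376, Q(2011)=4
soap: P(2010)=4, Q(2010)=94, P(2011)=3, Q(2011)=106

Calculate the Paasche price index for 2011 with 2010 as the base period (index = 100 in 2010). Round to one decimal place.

Paasche price index uses current-period quantities as weights.
ΣP(2011)·Q(2011) = 13×84 + 5×35 + 2×176 + 2376×4 + 3×106 = 1092 + 175 + 352 + 9504 + 318 = 11441
ΣP(2010)·Q(2011) = 10×84 + 5×35 + 2×176 + 1917×4 + 4×106 = 840 + 175 + 352 + 7668 + 424 = 9459
Index = 11441 / 9459 × 100 = 120.9536

121.0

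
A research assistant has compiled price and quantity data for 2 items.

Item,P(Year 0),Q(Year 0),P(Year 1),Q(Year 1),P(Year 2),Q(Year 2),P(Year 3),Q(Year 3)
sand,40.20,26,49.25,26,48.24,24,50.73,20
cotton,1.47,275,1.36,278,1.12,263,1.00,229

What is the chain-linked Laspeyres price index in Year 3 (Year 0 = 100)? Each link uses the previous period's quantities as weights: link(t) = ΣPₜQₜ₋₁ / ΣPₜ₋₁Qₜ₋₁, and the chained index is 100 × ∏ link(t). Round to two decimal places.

Link Year 0→Year 1:
ΣP(Year 1)Q(Year 0) = 49.25×26 + 1.36×275 = 1280.5 + 374 = 1654.5
ΣP(Year 0)Q(Year 0) = 40.20×26 + 1.47×275 = 1045.2 + 404.25 = 1449.45
link = 1654.5/1449.45 = 1.141467
Link Year 1→Year 2:
ΣP(Year 2)Q(Year 1) = 48.24×26 + 1.12×278 = 1254.24 + 311.36 = 1565.6
ΣP(Year 1)Q(Year 1) = 49.25×26 + 1.36×278 = 1280.5 + 378.08 = 1658.58
link = 1565.6/1658.58 = 0.943940
Link Year 2→Year 3:
ΣP(Year 3)Q(Year 2) = 50.73×24 + 1.00×263 = 1217.52 + 263 = 1480.52
ΣP(Year 2)Q(Year 2) = 48.24×24 + 1.12×263 = 1157.76 + 294.56 = 1452.32
link = 1480.52/1452.32 = 1.019417
Chained index = 100 × 1.141467 × 0.943940 × 1.019417 = 109.8398

109.84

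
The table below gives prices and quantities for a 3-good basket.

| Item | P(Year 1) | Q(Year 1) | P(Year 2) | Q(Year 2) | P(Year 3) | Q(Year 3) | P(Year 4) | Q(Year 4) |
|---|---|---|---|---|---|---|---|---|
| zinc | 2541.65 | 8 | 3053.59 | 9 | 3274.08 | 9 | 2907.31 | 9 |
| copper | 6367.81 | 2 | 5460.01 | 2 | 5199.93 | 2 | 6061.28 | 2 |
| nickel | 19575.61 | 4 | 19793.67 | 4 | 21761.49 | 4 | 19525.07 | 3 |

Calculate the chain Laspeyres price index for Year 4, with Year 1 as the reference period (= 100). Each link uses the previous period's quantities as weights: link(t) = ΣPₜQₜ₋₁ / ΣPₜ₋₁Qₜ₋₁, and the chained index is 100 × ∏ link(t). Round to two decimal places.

101.79

Link Year 1→Year 2:
ΣP(Year 2)Q(Year 1) = 3053.59×8 + 5460.01×2 + 19793.67×4 = 24428.72 + 10920.02 + 79174.68 = 114523.42
ΣP(Year 1)Q(Year 1) = 2541.65×8 + 6367.81×2 + 19575.61×4 = 20333.2 + 12735.62 + 78302.44 = 111371.26
link = 114523.42/111371.26 = 1.028303
Link Year 2→Year 3:
ΣP(Year 3)Q(Year 2) = 3274.08×9 + 5199.93×2 + 21761.49×4 = 29466.72 + 10399.86 + 87045.96 = 126912.54
ΣP(Year 2)Q(Year 2) = 3053.59×9 + 5460.01×2 + 19793.67×4 = 27482.31 + 10920.02 + 79174.68 = 117577.01
link = 126912.54/117577.01 = 1.079399
Link Year 3→Year 4:
ΣP(Year 4)Q(Year 3) = 2907.31×9 + 6061.28×2 + 19525.07×4 = 26165.79 + 12122.56 + 78100.28 = 116388.63
ΣP(Year 3)Q(Year 3) = 3274.08×9 + 5199.93×2 + 21761.49×4 = 29466.72 + 10399.86 + 87045.96 = 126912.54
link = 116388.63/126912.54 = 0.917077
Chained index = 100 × 1.028303 × 1.079399 × 0.917077 = 101.7910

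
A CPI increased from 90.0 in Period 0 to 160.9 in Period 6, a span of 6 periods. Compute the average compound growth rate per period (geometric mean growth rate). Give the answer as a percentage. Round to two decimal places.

Growth factor = (160.9/90.0)^(1/6) = (1.787778)^(1/6) = 1.101672
Growth rate = 1.101672 − 1 = 0.101672 = 10.1672%

10.17%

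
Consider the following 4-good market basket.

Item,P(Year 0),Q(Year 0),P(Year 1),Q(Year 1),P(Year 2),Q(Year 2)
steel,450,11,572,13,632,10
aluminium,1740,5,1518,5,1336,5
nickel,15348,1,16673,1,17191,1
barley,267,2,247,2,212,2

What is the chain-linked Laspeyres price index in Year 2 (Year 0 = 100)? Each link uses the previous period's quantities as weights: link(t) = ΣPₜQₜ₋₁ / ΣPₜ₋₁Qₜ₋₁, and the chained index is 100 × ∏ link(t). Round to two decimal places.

106.18

Link Year 0→Year 1:
ΣP(Year 1)Q(Year 0) = 572×11 + 1518×5 + 16673×1 + 247×2 = 6292 + 7590 + 16673 + 494 = 31049
ΣP(Year 0)Q(Year 0) = 450×11 + 1740×5 + 15348×1 + 267×2 = 4950 + 8700 + 15348 + 534 = 29532
link = 31049/29532 = 1.051368
Link Year 1→Year 2:
ΣP(Year 2)Q(Year 1) = 632×13 + 1336×5 + 17191×1 + 212×2 = 8216 + 6680 + 17191 + 424 = 32511
ΣP(Year 1)Q(Year 1) = 572×13 + 1518×5 + 16673×1 + 247×2 = 7436 + 7590 + 16673 + 494 = 32193
link = 32511/32193 = 1.009878
Chained index = 100 × 1.051368 × 1.009878 = 106.1753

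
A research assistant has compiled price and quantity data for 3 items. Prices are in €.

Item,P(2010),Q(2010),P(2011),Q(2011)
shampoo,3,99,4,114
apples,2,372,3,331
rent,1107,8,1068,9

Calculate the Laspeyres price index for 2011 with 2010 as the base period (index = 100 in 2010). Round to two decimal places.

Laspeyres price index uses base-period quantities as weights.
ΣP(2011)·Q(2010) = 4×99 + 3×372 + 1068×8 = 396 + 1116 + 8544 = 10056
ΣP(2010)·Q(2010) = 3×99 + 2×372 + 1107×8 = 297 + 744 + 8856 = 9897
Index = 10056 / 9897 × 100 = 101.6065

101.61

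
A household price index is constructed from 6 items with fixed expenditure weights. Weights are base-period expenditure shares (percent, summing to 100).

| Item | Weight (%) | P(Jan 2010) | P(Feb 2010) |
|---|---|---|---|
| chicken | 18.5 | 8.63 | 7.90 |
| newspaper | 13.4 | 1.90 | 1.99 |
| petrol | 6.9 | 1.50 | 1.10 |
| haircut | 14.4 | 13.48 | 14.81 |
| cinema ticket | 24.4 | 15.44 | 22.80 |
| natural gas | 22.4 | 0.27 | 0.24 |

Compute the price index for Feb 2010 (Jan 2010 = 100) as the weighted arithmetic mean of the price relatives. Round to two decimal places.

chicken: 18.5 × (7.90/8.63) = 18.5 × 0.915411 = 16.9351
newspaper: 13.4 × (1.99/1.90) = 13.4 × 1.047368 = 14.0347
petrol: 6.9 × (1.10/1.50) = 6.9 × 0.733333 = 5.0600
haircut: 14.4 × (14.81/13.48) = 14.4 × 1.098665 = 15.8208
cinema ticket: 24.4 × (22.80/15.44) = 24.4 × 1.476684 = 36.0311
natural gas: 22.4 × (0.24/0.27) = 22.4 × 0.888889 = 19.9111
Index = Σ wᵢ·(p₁ᵢ/p₀ᵢ) = 16.9351 + 14.0347 + 5.0600 + 15.8208 + 36.0311 + 19.9111 = 107.7928

107.79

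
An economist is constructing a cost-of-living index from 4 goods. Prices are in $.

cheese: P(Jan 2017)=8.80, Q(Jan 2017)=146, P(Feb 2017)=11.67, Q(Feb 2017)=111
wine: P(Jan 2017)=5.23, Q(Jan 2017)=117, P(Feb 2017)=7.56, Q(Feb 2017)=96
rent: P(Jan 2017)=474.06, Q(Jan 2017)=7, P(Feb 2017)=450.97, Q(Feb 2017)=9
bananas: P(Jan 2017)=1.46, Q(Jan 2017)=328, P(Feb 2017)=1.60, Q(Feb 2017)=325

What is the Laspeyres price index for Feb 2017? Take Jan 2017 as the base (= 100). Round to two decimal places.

Laspeyres price index uses base-period quantities as weights.
ΣP(Feb 2017)·Q(Jan 2017) = 11.67×146 + 7.56×117 + 450.97×7 + 1.60×328 = 1703.82 + 884.52 + 3156.79 + 524.8 = 6269.93
ΣP(Jan 2017)·Q(Jan 2017) = 8.80×146 + 5.23×117 + 474.06×7 + 1.46×328 = 1284.8 + 611.91 + 3318.42 + 478.88 = 5694.01
Index = 6269.93 / 5694.01 × 100 = 110.1145

110.11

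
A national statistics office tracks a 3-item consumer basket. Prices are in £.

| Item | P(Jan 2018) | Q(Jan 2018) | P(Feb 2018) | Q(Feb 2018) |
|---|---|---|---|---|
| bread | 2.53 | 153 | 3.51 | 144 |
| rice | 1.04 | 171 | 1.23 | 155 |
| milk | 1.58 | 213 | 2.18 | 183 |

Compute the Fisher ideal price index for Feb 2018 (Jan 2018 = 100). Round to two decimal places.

Laspeyres component (base-period weights):
ΣP(Feb 2018)Q(Jan 2018) = 3.51×153 + 1.23×171 + 2.18×213 = 537.03 + 210.33 + 464.34 = 1211.7
ΣP(Jan 2018)Q(Jan 2018) = 2.53×153 + 1.04×171 + 1.58×213 = 387.09 + 177.84 + 336.54 = 901.47
L = 1211.7 / 901.47 × 100 = 134.4138
Paasche component (current-period weights):
ΣP(Feb 2018)Q(Feb 2018) = 3.51×144 + 1.23×155 + 2.18×183 = 505.44 + 190.65 + 398.94 = 1095.03
ΣP(Jan 2018)Q(Feb 2018) = 2.53×144 + 1.04×155 + 1.58×183 = 364.32 + 161.2 + 289.14 = 814.66
P = 1095.03 / 814.66 × 100 = 134.4156
Fisher = √(L × P) = √(134.4138 × 134.4156) = 134.4147

134.41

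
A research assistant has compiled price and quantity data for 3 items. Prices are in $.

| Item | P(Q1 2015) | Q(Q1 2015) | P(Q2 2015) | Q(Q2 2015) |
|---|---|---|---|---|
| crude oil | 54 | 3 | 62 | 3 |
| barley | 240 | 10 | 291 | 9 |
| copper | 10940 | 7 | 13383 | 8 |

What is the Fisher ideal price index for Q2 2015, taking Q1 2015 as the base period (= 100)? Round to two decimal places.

122.29

Laspeyres component (base-period weights):
ΣP(Q2 2015)Q(Q1 2015) = 62×3 + 291×10 + 13383×7 = 186 + 2910 + 93681 = 96777
ΣP(Q1 2015)Q(Q1 2015) = 54×3 + 240×10 + 10940×7 = 162 + 2400 + 76580 = 79142
L = 96777 / 79142 × 100 = 122.2827
Paasche component (current-period weights):
ΣP(Q2 2015)Q(Q2 2015) = 62×3 + 291×9 + 13383×8 = 186 + 2619 + 107064 = 109869
ΣP(Q1 2015)Q(Q2 2015) = 54×3 + 240×9 + 10940×8 = 162 + 2160 + 87520 = 89842
P = 109869 / 89842 × 100 = 122.2914
Fisher = √(L × P) = √(122.2827 × 122.2914) = 122.2870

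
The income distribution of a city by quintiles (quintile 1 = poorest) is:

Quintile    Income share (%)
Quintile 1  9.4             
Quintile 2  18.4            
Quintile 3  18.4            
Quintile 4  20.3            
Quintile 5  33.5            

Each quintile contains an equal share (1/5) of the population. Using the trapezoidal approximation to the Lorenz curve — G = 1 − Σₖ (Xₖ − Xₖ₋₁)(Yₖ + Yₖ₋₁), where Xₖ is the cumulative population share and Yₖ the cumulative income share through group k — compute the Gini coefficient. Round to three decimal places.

Cumulative income shares Yₖ: 0.0940, 0.2780, 0.4620, 0.6650, 1.0000
Σ (Xₖ−Xₖ₋₁)(Yₖ+Yₖ₋₁) = (1/5)(0.0940+0.0000) + (1/5)(0.2780+0.0940) + (1/5)(0.4620+0.2780) + (1/5)(0.6650+0.4620) + (1/5)(1.0000+0.6650)
  = 0.0188 + 0.0744 + 0.1480 + 0.2254 + 0.3330 = 0.7996
G = 1 − 0.7996 = 0.2004

0.200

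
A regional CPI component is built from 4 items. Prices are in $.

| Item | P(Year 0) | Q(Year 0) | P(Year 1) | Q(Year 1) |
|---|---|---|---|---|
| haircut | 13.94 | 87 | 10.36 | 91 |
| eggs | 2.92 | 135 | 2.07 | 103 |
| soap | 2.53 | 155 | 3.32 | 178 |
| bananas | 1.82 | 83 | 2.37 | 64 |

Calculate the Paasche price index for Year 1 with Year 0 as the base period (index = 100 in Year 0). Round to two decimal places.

Paasche price index uses current-period quantities as weights.
ΣP(Year 1)·Q(Year 1) = 10.36×91 + 2.07×103 + 3.32×178 + 2.37×64 = 942.76 + 213.21 + 590.96 + 151.68 = 1898.61
ΣP(Year 0)·Q(Year 1) = 13.94×91 + 2.92×103 + 2.53×178 + 1.82×64 = 1268.54 + 300.76 + 450.34 + 116.48 = 2136.12
Index = 1898.61 / 2136.12 × 100 = 88.8812

88.88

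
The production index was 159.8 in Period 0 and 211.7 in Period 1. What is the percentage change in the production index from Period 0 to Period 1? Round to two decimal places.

32.48%

Change = (211.7 − 159.8) / 159.8 × 100
       = 51.9 / 159.8 × 100 = 32.4781%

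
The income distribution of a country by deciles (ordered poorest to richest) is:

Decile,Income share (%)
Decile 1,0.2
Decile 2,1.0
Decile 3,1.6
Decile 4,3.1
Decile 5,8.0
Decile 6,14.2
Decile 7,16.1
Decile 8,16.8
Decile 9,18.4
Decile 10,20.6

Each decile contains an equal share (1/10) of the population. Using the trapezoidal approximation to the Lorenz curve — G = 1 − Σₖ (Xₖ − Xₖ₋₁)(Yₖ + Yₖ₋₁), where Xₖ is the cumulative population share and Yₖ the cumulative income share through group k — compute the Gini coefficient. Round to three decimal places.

0.427

Cumulative income shares Yₖ: 0.0020, 0.0120, 0.0280, 0.0590, 0.1390, 0.2810, 0.4420, 0.6100, 0.7940, 1.0000
Σ (Xₖ−Xₖ₋₁)(Yₖ+Yₖ₋₁) = (1/10)(0.0020+0.0000) + (1/10)(0.0120+0.0020) + (1/10)(0.0280+0.0120) + (1/10)(0.0590+0.0280) + (1/10)(0.1390+0.0590) + (1/10)(0.2810+0.1390) + (1/10)(0.4420+0.2810) + (1/10)(0.6100+0.4420) + (1/10)(0.7940+0.6100) + (1/10)(1.0000+0.7940)
  = 0.0002 + 0.0014 + 0.0040 + 0.0087 + 0.0198 + 0.0420 + 0.0723 + 0.1052 + 0.1404 + 0.1794 = 0.5734
G = 1 − 0.5734 = 0.4266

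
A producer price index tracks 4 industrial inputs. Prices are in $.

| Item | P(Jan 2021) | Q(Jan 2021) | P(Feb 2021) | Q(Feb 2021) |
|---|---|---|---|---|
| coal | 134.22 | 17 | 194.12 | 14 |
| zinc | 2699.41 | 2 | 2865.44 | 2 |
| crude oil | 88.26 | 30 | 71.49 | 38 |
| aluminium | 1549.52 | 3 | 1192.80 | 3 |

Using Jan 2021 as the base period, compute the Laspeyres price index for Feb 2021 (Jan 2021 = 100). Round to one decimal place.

98.5

Laspeyres price index uses base-period quantities as weights.
ΣP(Feb 2021)·Q(Jan 2021) = 194.12×17 + 2865.44×2 + 71.49×30 + 1192.80×3 = 3300.04 + 5730.88 + 2144.7 + 3578.4 = 14754.02
ΣP(Jan 2021)·Q(Jan 2021) = 134.22×17 + 2699.41×2 + 88.26×30 + 1549.52×3 = 2281.74 + 5398.82 + 2647.8 + 4648.56 = 14976.92
Index = 14754.02 / 14976.92 × 100 = 98.5117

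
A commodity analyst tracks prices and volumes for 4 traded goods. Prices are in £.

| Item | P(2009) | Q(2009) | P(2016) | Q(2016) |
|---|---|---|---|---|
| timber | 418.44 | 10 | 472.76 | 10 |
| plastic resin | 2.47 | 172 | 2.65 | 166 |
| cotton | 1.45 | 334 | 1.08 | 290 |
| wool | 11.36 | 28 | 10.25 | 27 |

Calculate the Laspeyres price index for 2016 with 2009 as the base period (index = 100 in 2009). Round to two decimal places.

Laspeyres price index uses base-period quantities as weights.
ΣP(2016)·Q(2009) = 472.76×10 + 2.65×172 + 1.08×334 + 10.25×28 = 4727.6 + 455.8 + 360.72 + 287 = 5831.12
ΣP(2009)·Q(2009) = 418.44×10 + 2.47×172 + 1.45×334 + 11.36×28 = 4184.4 + 424.84 + 484.3 + 318.08 = 5411.62
Index = 5831.12 / 5411.62 × 100 = 107.7518

107.75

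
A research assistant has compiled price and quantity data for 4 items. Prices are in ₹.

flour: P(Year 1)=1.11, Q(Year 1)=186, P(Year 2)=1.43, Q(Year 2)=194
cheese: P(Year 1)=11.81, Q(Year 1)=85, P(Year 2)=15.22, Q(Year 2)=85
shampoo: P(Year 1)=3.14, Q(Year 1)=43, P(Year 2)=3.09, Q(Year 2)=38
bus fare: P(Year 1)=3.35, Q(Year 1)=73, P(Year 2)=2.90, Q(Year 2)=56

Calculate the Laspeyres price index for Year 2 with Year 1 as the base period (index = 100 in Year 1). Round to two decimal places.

Laspeyres price index uses base-period quantities as weights.
ΣP(Year 2)·Q(Year 1) = 1.43×186 + 15.22×85 + 3.09×43 + 2.90×73 = 265.98 + 1293.7 + 132.87 + 211.7 = 1904.25
ΣP(Year 1)·Q(Year 1) = 1.11×186 + 11.81×85 + 3.14×43 + 3.35×73 = 206.46 + 1003.85 + 135.02 + 244.55 = 1589.88
Index = 1904.25 / 1589.88 × 100 = 119.7732

119.77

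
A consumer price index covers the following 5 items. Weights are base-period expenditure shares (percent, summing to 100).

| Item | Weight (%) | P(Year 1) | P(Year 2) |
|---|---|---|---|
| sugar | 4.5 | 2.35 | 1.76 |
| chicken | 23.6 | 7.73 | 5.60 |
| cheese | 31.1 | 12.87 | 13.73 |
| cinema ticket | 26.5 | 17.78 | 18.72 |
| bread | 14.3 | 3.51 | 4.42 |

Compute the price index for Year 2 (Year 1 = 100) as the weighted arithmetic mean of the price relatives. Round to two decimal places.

sugar: 4.5 × (1.76/2.35) = 4.5 × 0.748936 = 3.3702
chicken: 23.6 × (5.60/7.73) = 23.6 × 0.724450 = 17.0970
cheese: 31.1 × (13.73/12.87) = 31.1 × 1.066822 = 33.1782
cinema ticket: 26.5 × (18.72/17.78) = 26.5 × 1.052868 = 27.9010
bread: 14.3 × (4.42/3.51) = 14.3 × 1.259259 = 18.0074
Index = Σ wᵢ·(p₁ᵢ/p₀ᵢ) = 3.3702 + 17.0970 + 33.1782 + 27.9010 + 18.0074 = 99.5538

99.55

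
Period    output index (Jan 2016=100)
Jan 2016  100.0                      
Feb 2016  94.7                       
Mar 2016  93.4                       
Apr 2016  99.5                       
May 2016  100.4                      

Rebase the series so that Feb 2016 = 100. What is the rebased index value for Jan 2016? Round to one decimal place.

Rebased(Jan 2016) = 100.0 / 94.7 × 100 = 105.5966

105.6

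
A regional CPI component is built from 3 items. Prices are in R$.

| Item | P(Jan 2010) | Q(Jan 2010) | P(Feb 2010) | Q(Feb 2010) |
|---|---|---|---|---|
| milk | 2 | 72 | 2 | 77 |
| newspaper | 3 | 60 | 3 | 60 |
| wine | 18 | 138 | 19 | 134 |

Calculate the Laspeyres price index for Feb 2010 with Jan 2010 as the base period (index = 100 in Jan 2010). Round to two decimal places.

Laspeyres price index uses base-period quantities as weights.
ΣP(Feb 2010)·Q(Jan 2010) = 2×72 + 3×60 + 19×138 = 144 + 180 + 2622 = 2946
ΣP(Jan 2010)·Q(Jan 2010) = 2×72 + 3×60 + 18×138 = 144 + 180 + 2484 = 2808
Index = 2946 / 2808 × 100 = 104.9145

104.91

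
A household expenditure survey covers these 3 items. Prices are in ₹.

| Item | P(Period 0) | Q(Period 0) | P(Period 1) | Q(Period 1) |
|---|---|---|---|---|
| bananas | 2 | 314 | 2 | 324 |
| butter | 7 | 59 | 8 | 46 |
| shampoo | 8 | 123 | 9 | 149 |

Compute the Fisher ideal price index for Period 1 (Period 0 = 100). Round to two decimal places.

Laspeyres component (base-period weights):
ΣP(Period 1)Q(Period 0) = 2×314 + 8×59 + 9×123 = 628 + 472 + 1107 = 2207
ΣP(Period 0)Q(Period 0) = 2×314 + 7×59 + 8×123 = 628 + 413 + 984 = 2025
L = 2207 / 2025 × 100 = 108.9877
Paasche component (current-period weights):
ΣP(Period 1)Q(Period 1) = 2×324 + 8×46 + 9×149 = 648 + 368 + 1341 = 2357
ΣP(Period 0)Q(Period 1) = 2×324 + 7×46 + 8×149 = 648 + 322 + 1192 = 2162
P = 2357 / 2162 × 100 = 109.0194
Fisher = √(L × P) = √(108.9877 × 109.0194) = 109.0035

109.00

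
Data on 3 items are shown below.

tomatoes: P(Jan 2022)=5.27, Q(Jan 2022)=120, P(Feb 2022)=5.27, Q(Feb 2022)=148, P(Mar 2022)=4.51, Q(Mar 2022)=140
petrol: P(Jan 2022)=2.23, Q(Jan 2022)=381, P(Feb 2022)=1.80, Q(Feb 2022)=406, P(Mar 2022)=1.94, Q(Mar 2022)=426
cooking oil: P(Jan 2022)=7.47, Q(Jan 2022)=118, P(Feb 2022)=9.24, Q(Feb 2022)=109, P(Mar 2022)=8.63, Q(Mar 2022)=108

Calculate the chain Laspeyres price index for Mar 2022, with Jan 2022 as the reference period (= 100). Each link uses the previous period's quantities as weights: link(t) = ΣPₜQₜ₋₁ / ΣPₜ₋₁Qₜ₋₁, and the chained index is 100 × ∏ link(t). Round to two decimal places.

96.96

Link Jan 2022→Feb 2022:
ΣP(Feb 2022)Q(Jan 2022) = 5.27×120 + 1.80×381 + 9.24×118 = 632.4 + 685.8 + 1090.32 = 2408.52
ΣP(Jan 2022)Q(Jan 2022) = 5.27×120 + 2.23×381 + 7.47×118 = 632.4 + 849.63 + 881.46 = 2363.49
link = 2408.52/2363.49 = 1.019052
Link Feb 2022→Mar 2022:
ΣP(Mar 2022)Q(Feb 2022) = 4.51×148 + 1.94×406 + 8.63×109 = 667.48 + 787.64 + 940.67 = 2395.79
ΣP(Feb 2022)Q(Feb 2022) = 5.27×148 + 1.80×406 + 9.24×109 = 779.96 + 730.8 + 1007.16 = 2517.92
link = 2395.79/2517.92 = 0.951496
Chained index = 100 × 1.019052 × 0.951496 = 96.9624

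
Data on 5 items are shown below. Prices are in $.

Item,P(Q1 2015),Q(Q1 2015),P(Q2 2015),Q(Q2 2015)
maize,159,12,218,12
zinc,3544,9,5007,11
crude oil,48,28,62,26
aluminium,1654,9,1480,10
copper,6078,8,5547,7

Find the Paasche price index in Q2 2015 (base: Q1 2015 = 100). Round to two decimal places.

111.57

Paasche price index uses current-period quantities as weights.
ΣP(Q2 2015)·Q(Q2 2015) = 218×12 + 5007×11 + 62×26 + 1480×10 + 5547×7 = 2616 + 55077 + 1612 + 14800 + 38829 = 112934
ΣP(Q1 2015)·Q(Q2 2015) = 159×12 + 3544×11 + 48×26 + 1654×10 + 6078×7 = 1908 + 38984 + 1248 + 16540 + 42546 = 101226
Index = 112934 / 101226 × 100 = 111.5662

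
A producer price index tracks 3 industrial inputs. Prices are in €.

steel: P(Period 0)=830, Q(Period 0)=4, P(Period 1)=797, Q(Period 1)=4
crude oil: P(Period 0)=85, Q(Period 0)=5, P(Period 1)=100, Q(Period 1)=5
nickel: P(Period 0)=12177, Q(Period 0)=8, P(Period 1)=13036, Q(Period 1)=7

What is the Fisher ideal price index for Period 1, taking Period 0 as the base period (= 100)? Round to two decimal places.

106.72

Laspeyres component (base-period weights):
ΣP(Period 1)Q(Period 0) = 797×4 + 100×5 + 13036×8 = 3188 + 500 + 104288 = 107976
ΣP(Period 0)Q(Period 0) = 830×4 + 85×5 + 12177×8 = 3320 + 425 + 97416 = 101161
L = 107976 / 101161 × 100 = 106.7368
Paasche component (current-period weights):
ΣP(Period 1)Q(Period 1) = 797×4 + 100×5 + 13036×7 = 3188 + 500 + 91252 = 94940
ΣP(Period 0)Q(Period 1) = 830×4 + 85×5 + 12177×7 = 3320 + 425 + 85239 = 88984
P = 94940 / 88984 × 100 = 106.6933
Fisher = √(L × P) = √(106.7368 × 106.6933) = 106.7151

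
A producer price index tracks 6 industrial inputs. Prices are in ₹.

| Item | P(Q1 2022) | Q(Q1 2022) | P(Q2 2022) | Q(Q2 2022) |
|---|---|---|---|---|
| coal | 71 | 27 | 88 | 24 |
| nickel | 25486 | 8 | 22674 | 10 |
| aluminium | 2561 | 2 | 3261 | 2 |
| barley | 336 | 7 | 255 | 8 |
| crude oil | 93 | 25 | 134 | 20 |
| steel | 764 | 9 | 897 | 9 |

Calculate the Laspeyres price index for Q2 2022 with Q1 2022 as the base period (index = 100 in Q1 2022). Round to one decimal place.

Laspeyres price index uses base-period quantities as weights.
ΣP(Q2 2022)·Q(Q1 2022) = 88×27 + 22674×8 + 3261×2 + 255×7 + 134×25 + 897×9 = 2376 + 181392 + 6522 + 1785 + 3350 + 8073 = 203498
ΣP(Q1 2022)·Q(Q1 2022) = 71×27 + 25486×8 + 2561×2 + 336×7 + 93×25 + 764×9 = 1917 + 203888 + 5122 + 2352 + 2325 + 6876 = 222480
Index = 203498 / 222480 × 100 = 91.4680

91.5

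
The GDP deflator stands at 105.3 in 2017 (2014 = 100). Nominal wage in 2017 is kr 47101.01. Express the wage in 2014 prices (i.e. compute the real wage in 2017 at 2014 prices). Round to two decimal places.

44730.30

Real = Nominal ÷ (Index/100) = 47101.01 ÷ (105.3/100)
     = 47101.01 ÷ 1.053 = 44730.3039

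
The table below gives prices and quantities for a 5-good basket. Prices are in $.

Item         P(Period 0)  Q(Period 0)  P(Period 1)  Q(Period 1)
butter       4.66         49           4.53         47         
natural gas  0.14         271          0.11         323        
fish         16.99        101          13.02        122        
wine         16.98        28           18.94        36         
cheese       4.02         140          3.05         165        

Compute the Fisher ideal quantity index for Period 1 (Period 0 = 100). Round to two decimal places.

119.65

Laspeyres component (base-period weights):
ΣP(Period 0)Q(Period 1) = 4.66×47 + 0.14×323 + 16.99×122 + 16.98×36 + 4.02×165 = 219.02 + 45.22 + 2072.78 + 611.28 + 663.3 = 3611.6
ΣP(Period 0)Q(Period 0) = 4.66×49 + 0.14×271 + 16.99×101 + 16.98×28 + 4.02×140 = 228.34 + 37.94 + 1715.99 + 475.44 + 562.8 = 3020.51
L = 3611.6 / 3020.51 × 100 = 119.5692
Paasche component (current-period weights):
ΣP(Period 1)Q(Period 1) = 4.53×47 + 0.11×323 + 13.02×122 + 18.94×36 + 3.05×165 = 212.91 + 35.53 + 1588.44 + 681.84 + 503.25 = 3021.97
ΣP(Period 1)Q(Period 0) = 4.53×49 + 0.11×271 + 13.02×101 + 18.94×28 + 3.05×140 = 221.97 + 29.81 + 1315.02 + 530.32 + 427 = 2524.12
P = 3021.97 / 2524.12 × 100 = 119.7237
Fisher = √(L × P) = √(119.5692 × 119.7237) = 119.6464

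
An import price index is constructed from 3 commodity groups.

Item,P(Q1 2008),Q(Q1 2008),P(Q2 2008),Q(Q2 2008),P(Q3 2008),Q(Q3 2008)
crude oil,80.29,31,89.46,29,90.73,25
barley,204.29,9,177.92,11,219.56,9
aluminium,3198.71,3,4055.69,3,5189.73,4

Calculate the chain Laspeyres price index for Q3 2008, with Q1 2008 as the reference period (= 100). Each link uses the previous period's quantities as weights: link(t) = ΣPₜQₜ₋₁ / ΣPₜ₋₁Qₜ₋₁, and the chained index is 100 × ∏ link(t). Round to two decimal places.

Link Q1 2008→Q2 2008:
ΣP(Q2 2008)Q(Q1 2008) = 89.46×31 + 177.92×9 + 4055.69×3 = 2773.26 + 1601.28 + 12167.07 = 16541.61
ΣP(Q1 2008)Q(Q1 2008) = 80.29×31 + 204.29×9 + 3198.71×3 = 2488.99 + 1838.61 + 9596.13 = 13923.73
link = 16541.61/13923.73 = 1.188016
Link Q2 2008→Q3 2008:
ΣP(Q3 2008)Q(Q2 2008) = 90.73×29 + 219.56×11 + 5189.73×3 = 2631.17 + 2415.16 + 15569.19 = 20615.52
ΣP(Q2 2008)Q(Q2 2008) = 89.46×29 + 177.92×11 + 4055.69×3 = 2594.34 + 1957.12 + 12167.07 = 16718.53
link = 20615.52/16718.53 = 1.233094
Chained index = 100 × 1.188016 × 1.233094 = 146.4935

146.49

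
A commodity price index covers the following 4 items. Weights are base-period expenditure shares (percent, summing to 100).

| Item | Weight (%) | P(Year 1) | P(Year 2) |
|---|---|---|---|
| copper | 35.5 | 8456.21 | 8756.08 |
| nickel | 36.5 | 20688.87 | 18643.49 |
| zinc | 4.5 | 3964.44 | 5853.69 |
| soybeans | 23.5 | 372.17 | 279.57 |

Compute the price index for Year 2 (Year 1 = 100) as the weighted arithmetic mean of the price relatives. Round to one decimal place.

93.9

copper: 35.5 × (8756.08/8456.21) = 35.5 × 1.035462 = 36.7589
nickel: 36.5 × (18643.49/20688.87) = 36.5 × 0.901136 = 32.8915
zinc: 4.5 × (5853.69/3964.44) = 4.5 × 1.476549 = 6.6445
soybeans: 23.5 × (279.57/372.17) = 23.5 × 0.751189 = 17.6529
Index = Σ wᵢ·(p₁ᵢ/p₀ᵢ) = 36.7589 + 32.8915 + 6.6445 + 17.6529 = 93.9478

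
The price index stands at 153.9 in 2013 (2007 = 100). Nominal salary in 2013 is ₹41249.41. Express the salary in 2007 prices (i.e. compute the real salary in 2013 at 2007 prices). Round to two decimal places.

Real = Nominal ÷ (Index/100) = 41249.41 ÷ (153.9/100)
     = 41249.41 ÷ 1.539 = 26802.7355

26802.74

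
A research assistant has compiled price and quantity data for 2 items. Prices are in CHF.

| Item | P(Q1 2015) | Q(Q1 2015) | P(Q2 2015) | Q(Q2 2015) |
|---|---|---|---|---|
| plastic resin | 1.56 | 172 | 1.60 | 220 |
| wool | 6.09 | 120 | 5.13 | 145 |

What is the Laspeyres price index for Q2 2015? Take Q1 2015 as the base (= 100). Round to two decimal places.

Laspeyres price index uses base-period quantities as weights.
ΣP(Q2 2015)·Q(Q1 2015) = 1.60×172 + 5.13×120 = 275.2 + 615.6 = 890.8
ΣP(Q1 2015)·Q(Q1 2015) = 1.56×172 + 6.09×120 = 268.32 + 730.8 = 999.12
Index = 890.8 / 999.12 × 100 = 89.1585

89.16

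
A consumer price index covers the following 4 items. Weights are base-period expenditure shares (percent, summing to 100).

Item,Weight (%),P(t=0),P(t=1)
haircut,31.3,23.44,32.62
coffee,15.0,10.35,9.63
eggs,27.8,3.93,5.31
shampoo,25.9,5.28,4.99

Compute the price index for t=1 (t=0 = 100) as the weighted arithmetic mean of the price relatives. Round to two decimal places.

haircut: 31.3 × (32.62/23.44) = 31.3 × 1.391638 = 43.5583
coffee: 15.0 × (9.63/10.35) = 15.0 × 0.930435 = 13.9565
eggs: 27.8 × (5.31/3.93) = 27.8 × 1.351145 = 37.5618
shampoo: 25.9 × (4.99/5.28) = 25.9 × 0.945076 = 24.4775
Index = Σ wᵢ·(p₁ᵢ/p₀ᵢ) = 43.5583 + 13.9565 + 37.5618 + 24.4775 = 119.5541

119.55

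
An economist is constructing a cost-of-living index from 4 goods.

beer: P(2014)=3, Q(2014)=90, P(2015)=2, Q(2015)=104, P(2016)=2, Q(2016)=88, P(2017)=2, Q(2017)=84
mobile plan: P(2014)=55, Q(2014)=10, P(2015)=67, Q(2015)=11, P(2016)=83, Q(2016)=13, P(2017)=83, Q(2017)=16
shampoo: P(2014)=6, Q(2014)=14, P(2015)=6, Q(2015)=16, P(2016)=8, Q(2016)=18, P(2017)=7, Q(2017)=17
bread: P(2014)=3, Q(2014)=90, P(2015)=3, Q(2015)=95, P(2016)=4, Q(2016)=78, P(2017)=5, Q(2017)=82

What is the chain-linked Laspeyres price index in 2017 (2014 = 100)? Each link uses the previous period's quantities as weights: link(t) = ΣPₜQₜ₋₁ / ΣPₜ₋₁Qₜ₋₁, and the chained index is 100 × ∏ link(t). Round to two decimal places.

Link 2014→2015:
ΣP(2015)Q(2014) = 2×90 + 67×10 + 6×14 + 3×90 = 180 + 670 + 84 + 270 = 1204
ΣP(2014)Q(2014) = 3×90 + 55×10 + 6×14 + 3×90 = 270 + 550 + 84 + 270 = 1174
link = 1204/1174 = 1.025554
Link 2015→2016:
ΣP(2016)Q(2015) = 2×104 + 83×11 + 8×16 + 4×95 = 208 + 913 + 128 + 380 = 1629
ΣP(2015)Q(2015) = 2×104 + 67×11 + 6×16 + 3×95 = 208 + 737 + 96 + 285 = 1326
link = 1629/1326 = 1.228507
Link 2016→2017:
ΣP(2017)Q(2016) = 2×88 + 83×13 + 7×18 + 5×78 = 176 + 1079 + 126 + 390 = 1771
ΣP(2016)Q(2016) = 2×88 + 83×13 + 8×18 + 4×78 = 176 + 1079 + 144 + 312 = 1711
link = 1771/1711 = 1.035067
Chained index = 100 × 1.025554 × 1.228507 × 1.035067 = 130.4081

130.41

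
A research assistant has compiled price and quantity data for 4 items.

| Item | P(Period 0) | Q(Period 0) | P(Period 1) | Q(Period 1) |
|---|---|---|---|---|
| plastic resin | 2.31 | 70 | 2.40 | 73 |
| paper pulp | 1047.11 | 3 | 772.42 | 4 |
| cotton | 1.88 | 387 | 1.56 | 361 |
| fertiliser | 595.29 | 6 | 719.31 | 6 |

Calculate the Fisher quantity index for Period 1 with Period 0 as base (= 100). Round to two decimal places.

Laspeyres component (base-period weights):
ΣP(Period 0)Q(Period 1) = 2.31×73 + 1047.11×4 + 1.88×361 + 595.29×6 = 168.63 + 4188.44 + 678.68 + 3571.74 = 8607.49
ΣP(Period 0)Q(Period 0) = 2.31×70 + 1047.11×3 + 1.88×387 + 595.29×6 = 161.7 + 3141.33 + 727.56 + 3571.74 = 7602.33
L = 8607.49 / 7602.33 × 100 = 113.2217
Paasche component (current-period weights):
ΣP(Period 1)Q(Period 1) = 2.40×73 + 772.42×4 + 1.56×361 + 719.31×6 = 175.2 + 3089.68 + 563.16 + 4315.86 = 8143.9
ΣP(Period 1)Q(Period 0) = 2.40×70 + 772.42×3 + 1.56×387 + 719.31×6 = 168 + 2317.26 + 603.72 + 4315.86 = 7404.84
P = 8143.9 / 7404.84 × 100 = 109.9808
Fisher = √(L × P) = √(113.2217 × 109.9808) = 111.5895

111.59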